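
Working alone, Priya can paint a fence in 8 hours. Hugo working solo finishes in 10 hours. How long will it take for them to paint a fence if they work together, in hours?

40/9 hours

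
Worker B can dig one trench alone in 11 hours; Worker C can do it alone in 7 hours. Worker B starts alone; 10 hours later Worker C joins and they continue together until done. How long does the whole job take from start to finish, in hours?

187/18 hours

In 10 hours Worker B does 10/11 of the job, leaving 1/11.
Worker B and Worker C together work at 18/77 per hour, so finishing takes 1/11 ÷ 18/77 = 7/18 hours.
Total time = 10 + 7/18 = 187/18 hours.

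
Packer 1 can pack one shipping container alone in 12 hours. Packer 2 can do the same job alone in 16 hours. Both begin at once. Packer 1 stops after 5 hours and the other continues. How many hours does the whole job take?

28/3 hours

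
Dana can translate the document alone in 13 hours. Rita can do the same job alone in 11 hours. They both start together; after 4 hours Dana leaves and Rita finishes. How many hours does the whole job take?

99/13 hours

In the first 4 hours the combined rate is 24/143, so 96/143 of the job is done, leaving 47/143.
After Dana leaves the rate is 1/11 per hour; the remaining 47/143 takes 47/13 hours.
Total = 4 + 47/13 = 99/13 hours.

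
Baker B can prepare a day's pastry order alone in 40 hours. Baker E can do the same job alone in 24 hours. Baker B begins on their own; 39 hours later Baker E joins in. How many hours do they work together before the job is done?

3/8 hours

In the first 39 hours Baker B alone does 39/40 of the job, leaving 1/40.
Once everyone is working, combined rate: 1/40 + 1/24 = (3 + 5)/120 = 8/120 = 1/15 per hour.
Remaining 1/40 at 1/15 per hour takes 3/8 hours.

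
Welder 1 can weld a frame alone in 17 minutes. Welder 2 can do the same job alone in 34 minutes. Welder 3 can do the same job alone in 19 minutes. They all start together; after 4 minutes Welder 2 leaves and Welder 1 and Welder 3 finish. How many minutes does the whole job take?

In the first 4 minutes the combined rate is 91/646, so 182/323 of the job is done, leaving 141/323.
After Welder 2 leaves the rate is 36/323 per minute; the remaining 141/323 takes 47/12 minutes.
Total = 4 + 47/12 = 95/12 minutes.

95/12 minutes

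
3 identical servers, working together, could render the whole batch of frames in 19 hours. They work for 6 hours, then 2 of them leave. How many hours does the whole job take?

One server does 1/57 of the job per hour.
After 6 hours with 3 servers, 6/19 is done (13/19 left).
With 1 server the rate is 1/57, so the rest takes 13/19 ÷ 1/57 = 39 hours.
Total = 6 + 39 = 45 hours.

45 hours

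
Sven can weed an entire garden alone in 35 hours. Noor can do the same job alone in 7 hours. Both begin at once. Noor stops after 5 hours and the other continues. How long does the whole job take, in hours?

In the first 5 hours the combined rate is 6/35, so 6/7 of the job is done, leaving 1/7.
After Noor leaves the rate is 1/35 per hour; the remaining 1/7 takes 5 hours.
Total = 5 + 5 = 10 hours.

10 hours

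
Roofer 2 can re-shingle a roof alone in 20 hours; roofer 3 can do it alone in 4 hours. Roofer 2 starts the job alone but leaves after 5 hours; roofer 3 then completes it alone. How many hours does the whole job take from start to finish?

In 5 hours roofer 2 does 5/20 = 1/4 of the job, leaving 3/4.
Roofer 3 works at 1/4 per hour, so finishing takes 3/4 ÷ 1/4 = 3 hours.
Total time = 5 + 3 = 8 hours.

8 hours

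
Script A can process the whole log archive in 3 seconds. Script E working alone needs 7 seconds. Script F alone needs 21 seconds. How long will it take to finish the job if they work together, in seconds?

21/11 seconds

Combined rate: 1/3 + 1/7 + 1/21 = (7 + 3 + 1)/21 = 11/21 per second.
Time = 1 ÷ (11/21) = 21/11 seconds.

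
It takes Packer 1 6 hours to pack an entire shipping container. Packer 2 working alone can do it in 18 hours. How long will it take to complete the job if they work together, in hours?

9/2 hours

Combined rate: 1/6 + 1/18 = (3 + 1)/18 = 4/18 = 2/9 per hour.
Time = 1 ÷ (2/9) = 9/2 hours.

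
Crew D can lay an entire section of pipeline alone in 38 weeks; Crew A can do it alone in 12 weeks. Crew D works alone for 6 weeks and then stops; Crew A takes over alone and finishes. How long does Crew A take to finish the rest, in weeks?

In 6 weeks Crew D does 6/38 = 3/19 of the job, leaving 16/19.
Crew A works at 1/12 per week, so finishing takes 16/19 ÷ 1/12 = 192/19 weeks.

192/19 weeks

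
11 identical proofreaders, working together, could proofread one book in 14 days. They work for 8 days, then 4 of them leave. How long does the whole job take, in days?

122/7 days

One proofreader does 1/154 of the job per day.
After 8 days with 11 proofreaders, 4/7 is done (3/7 left).
With 7 proofreaders the rate is 7/154 = 1/22, so the rest takes 3/7 ÷ 1/22 = 66/7 days.
Total = 8 + 66/7 = 122/7 days.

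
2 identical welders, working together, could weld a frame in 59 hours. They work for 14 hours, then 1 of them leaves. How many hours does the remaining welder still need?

One welder does 1/118 of the job per hour.
After 14 hours with 2 welders, 14/59 is done (45/59 left).
With 1 welder the rate is 1/118, so the rest takes 45/59 ÷ 1/118 = 90 hours.

90 hours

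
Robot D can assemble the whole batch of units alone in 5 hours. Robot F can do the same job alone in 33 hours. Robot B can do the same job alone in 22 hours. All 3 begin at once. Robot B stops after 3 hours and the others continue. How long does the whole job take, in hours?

15/4 hours

In the first 3 hours the combined rate is 91/330, so 91/110 of the job is done, leaving 19/110.
After Robot B leaves the rate is 38/165 per hour; the remaining 19/110 takes 3/4 hours.
Total = 3 + 3/4 = 15/4 hours.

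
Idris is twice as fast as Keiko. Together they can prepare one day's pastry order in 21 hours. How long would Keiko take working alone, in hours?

Let Keiko's rate be r; then Idris's rate is 2r, so together (2 + 1)r = 3r = 1/21.
Thus r = 1/63 per hour.
Keiko alone: 63 hours; Idris alone: 63/2 hours.

63 hours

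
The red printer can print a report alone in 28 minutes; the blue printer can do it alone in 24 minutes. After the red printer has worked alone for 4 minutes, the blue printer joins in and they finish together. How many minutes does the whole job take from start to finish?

In 4 minutes the red printer does 4/28 = 1/7 of the job, leaving 6/7.
The red printer and the blue printer together work at 13/168 per minute, so finishing takes 6/7 ÷ 13/168 = 144/13 minutes.
Total time = 4 + 144/13 = 196/13 minutes.

196/13 minutes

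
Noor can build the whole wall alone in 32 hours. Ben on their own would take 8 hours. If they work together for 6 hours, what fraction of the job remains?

Combined rate: 1/32 + 1/8 = (1 + 4)/32 = 5/32 per hour.
In 6 hours they complete 6·5/32 = 15/16 of the job.
So 1/16 remains.

1/16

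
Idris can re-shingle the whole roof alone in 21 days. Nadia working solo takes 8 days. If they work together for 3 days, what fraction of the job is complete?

Combined rate: 1/21 + 1/8 = (8 + 21)/168 = 29/168 per day.
In 3 days they complete 3·29/168 = 29/56 of the job.

29/56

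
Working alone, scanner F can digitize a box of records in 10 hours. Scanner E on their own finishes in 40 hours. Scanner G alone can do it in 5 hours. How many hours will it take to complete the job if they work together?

40/13 hours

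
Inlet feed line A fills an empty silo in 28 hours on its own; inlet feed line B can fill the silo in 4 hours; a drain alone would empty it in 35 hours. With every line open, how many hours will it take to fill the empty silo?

35/9 hours

Net rate = 1/28 + 1/4 − 1/35 = (5 + 35 − 4)/140 = 36/140 = 9/35 per hour.
Filling time = 1 ÷ (9/35) = 35/9 hours.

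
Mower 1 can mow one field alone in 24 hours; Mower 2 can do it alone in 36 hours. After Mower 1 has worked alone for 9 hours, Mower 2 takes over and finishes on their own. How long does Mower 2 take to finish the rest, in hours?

In 9 hours Mower 1 does 9/24 = 3/8 of the job, leaving 5/8.
Mower 2 works at 1/36 per hour, so finishing takes 5/8 ÷ 1/36 = 45/2 hours.

45/2 hours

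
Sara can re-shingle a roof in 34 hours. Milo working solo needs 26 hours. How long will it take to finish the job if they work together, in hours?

221/15 hours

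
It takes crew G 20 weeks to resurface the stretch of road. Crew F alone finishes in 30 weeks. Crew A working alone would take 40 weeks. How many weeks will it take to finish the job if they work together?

Combined rate: 1/20 + 1/30 + 1/40 = (6 + 4 + 3)/120 = 13/120 per week.
Time = 1 ÷ (13/120) = 120/13 weeks.

120/13 weeks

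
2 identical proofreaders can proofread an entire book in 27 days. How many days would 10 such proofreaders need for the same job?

27/5 days

Total work is 2·27 = 54 proofreader-days.
With 10 proofreaders: 54/10 = 27/5 days.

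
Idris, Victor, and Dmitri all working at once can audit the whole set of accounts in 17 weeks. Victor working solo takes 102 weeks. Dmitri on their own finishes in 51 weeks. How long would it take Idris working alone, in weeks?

34 weeks

Combined rate is 1/17 per week.
Known contribution: 1/102 + 1/51 = (1 + 2)/102 = 3/102 = 1/34 per week.
So Idris's rate is 1/17 − 1/34 = 1/34, meaning 34 weeks alone.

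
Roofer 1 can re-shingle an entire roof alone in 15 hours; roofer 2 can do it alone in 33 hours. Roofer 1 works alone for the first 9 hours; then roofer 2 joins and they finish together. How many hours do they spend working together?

33/8 hours

In 9 hours roofer 1 does 9/15 = 3/5 of the job, leaving 2/5.
Roofer 1 and roofer 2 together work at 16/165 per hour, so finishing takes 2/5 ÷ 16/165 = 33/8 hours.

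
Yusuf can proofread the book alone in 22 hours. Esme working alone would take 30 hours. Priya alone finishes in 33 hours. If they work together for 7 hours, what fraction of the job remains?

Combined rate: 1/22 + 1/30 + 1/33 = (15 + 11 + 10)/330 = 36/330 = 6/55 per hour.
In 7 hours they complete 7·6/55 = 42/55 of the job.
So 13/55 remains.

13/55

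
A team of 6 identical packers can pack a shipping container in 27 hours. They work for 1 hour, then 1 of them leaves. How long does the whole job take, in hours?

One packer does 1/162 of the job per hour.
After 1 hour with 6 packers, 1/27 is done (26/27 left).
With 5 packers the rate is 5/162, so the rest takes 26/27 ÷ 5/162 = 156/5 hours.
Total = 1 + 156/5 = 161/5 hours.

161/5 hours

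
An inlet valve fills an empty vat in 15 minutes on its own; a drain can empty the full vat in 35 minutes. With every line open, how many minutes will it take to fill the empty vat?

105/4 minutes

Net rate = 1/15 − 1/35 = (7 − 3)/105 = 4/105 per minute.
Filling time = 1 ÷ (4/105) = 105/4 minutes.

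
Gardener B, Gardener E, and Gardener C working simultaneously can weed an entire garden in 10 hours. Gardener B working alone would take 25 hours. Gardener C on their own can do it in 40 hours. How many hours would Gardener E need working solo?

200/7 hours

Combined rate is 1/10 per hour.
Known contribution: 1/25 + 1/40 = (8 + 5)/200 = 13/200 per hour.
So Gardener E's rate is 1/10 − 13/200 = 7/200, meaning 200/7 hours alone.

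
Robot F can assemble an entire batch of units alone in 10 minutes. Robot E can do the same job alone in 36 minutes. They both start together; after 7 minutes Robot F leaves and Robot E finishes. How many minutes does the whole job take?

54/5 minutes

In the first 7 minutes the combined rate is 23/180, so 161/180 of the job is done, leaving 19/180.
After Robot F leaves the rate is 1/36 per minute; the remaining 19/180 takes 19/5 minutes.
Total = 7 + 19/5 = 54/5 minutes.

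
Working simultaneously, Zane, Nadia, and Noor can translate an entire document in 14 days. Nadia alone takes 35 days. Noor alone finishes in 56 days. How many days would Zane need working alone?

40 days

Combined rate is 1/14 per day.
Known contribution: 1/35 + 1/56 = (8 + 5)/280 = 13/280 per day.
So Zane's rate is 1/14 − 13/280 = 1/40, meaning 40 days alone.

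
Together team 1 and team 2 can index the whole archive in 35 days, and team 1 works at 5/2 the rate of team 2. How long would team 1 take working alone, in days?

49 days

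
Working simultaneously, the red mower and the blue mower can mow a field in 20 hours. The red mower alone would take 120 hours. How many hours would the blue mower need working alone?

Combined rate is 1/20 per hour.
Known contribution: 1/120 per hour.
So the blue mower's rate is 1/20 − 1/120 = 1/24, meaning 24 hours alone.

24 hours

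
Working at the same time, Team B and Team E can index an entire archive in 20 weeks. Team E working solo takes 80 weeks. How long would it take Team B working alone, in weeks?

Combined rate is 1/20 per week.
Known contribution: 1/80 per week.
So Team B's rate is 1/20 − 1/80 = 3/80, meaning 80/3 weeks alone.

80/3 weeks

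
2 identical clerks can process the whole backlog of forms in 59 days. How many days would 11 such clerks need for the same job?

118/11 days

Total work is 2·59 = 118 clerk-days.
With 11 clerks: 118/11 days.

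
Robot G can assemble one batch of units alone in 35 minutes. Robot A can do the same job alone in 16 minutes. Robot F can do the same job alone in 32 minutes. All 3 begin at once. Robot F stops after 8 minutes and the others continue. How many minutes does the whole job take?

In the first 8 minutes the combined rate is 137/1120, so 137/140 of the job is done, leaving 3/140.
After robot F leaves the rate is 51/560 per minute; the remaining 3/140 takes 4/17 minutes.
Total = 8 + 4/17 = 140/17 minutes.

140/17 minutes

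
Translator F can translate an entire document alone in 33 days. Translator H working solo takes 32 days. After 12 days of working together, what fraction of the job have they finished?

65/88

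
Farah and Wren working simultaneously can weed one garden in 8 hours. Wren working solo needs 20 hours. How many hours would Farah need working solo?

Combined rate is 1/8 per hour.
Known contribution: 1/20 per hour.
So Farah's rate is 1/8 − 1/20 = 3/40, meaning 40/3 hours alone.

40/3 hours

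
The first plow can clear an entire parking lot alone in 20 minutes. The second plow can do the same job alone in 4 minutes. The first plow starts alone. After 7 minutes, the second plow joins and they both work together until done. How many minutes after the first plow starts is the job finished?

55/6 minutes

In the first 7 minutes the first plow alone does 7/20 of the job, leaving 13/20.
Once everyone is working, combined rate: 1/20 + 1/4 = (1 + 5)/20 = 6/20 = 3/10 per minute.
Remaining 13/20 at 3/10 per minute takes 13/6 minutes.
Total from the start = 7 + 13/6 = 55/6 minutes.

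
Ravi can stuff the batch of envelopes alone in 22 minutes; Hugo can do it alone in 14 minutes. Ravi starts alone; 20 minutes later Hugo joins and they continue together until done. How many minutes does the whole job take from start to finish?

In 20 minutes Ravi does 20/22 = 10/11 of the job, leaving 1/11.
Ravi and Hugo together work at 9/77 per minute, so finishing takes 1/11 ÷ 9/77 = 7/9 minutes.
Total time = 20 + 7/9 = 187/9 minutes.

187/9 minutes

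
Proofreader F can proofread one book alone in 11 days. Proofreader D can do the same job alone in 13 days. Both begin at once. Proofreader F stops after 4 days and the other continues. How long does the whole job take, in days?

91/11 days

In the first 4 days the combined rate is 24/143, so 96/143 of the job is done, leaving 47/143.
After proofreader F leaves the rate is 1/13 per day; the remaining 47/143 takes 47/11 days.
Total = 4 + 47/11 = 91/11 days.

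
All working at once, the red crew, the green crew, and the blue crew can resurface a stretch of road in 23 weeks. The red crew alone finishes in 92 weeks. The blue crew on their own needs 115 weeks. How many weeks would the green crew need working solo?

Combined rate is 1/23 per week.
Known contribution: 1/92 + 1/115 = (5 + 4)/460 = 9/460 per week.
So the green crew's rate is 1/23 − 9/460 = 11/460, meaning 460/11 weeks alone.

460/11 weeks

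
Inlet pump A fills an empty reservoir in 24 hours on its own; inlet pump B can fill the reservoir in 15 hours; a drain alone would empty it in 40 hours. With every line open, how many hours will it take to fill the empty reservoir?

Net rate = 1/24 + 1/15 − 1/40 = (5 + 8 − 3)/120 = 10/120 = 1/12 per hour.
Filling time = 1 ÷ (1/12) = 12 hours.

12 hours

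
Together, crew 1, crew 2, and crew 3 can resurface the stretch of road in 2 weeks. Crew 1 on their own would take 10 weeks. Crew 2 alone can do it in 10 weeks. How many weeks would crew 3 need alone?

10/3 weeks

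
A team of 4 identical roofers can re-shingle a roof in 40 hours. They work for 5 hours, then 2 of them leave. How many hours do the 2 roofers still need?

One roofer does 1/160 of the job per hour.
After 5 hours with 4 roofers, 1/8 is done (7/8 left).
With 2 roofers the rate is 2/160 = 1/80, so the rest takes 7/8 ÷ 1/80 = 70 hours.

70 hours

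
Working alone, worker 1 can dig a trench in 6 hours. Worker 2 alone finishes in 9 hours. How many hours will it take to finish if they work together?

Combined rate: 1/6 + 1/9 = (3 + 2)/18 = 5/18 per hour.
Time = 1 ÷ (5/18) = 18/5 hours.

18/5 hours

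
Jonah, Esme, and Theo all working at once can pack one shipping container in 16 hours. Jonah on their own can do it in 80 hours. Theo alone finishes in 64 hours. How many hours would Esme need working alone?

Combined rate is 1/16 per hour.
Known contribution: 1/80 + 1/64 = (4 + 5)/320 = 9/320 per hour.
So Esme's rate is 1/16 − 9/320 = 11/320, meaning 320/11 hours alone.

320/11 hours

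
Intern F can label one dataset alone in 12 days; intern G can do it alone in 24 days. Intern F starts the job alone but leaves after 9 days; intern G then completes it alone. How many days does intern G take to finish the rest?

6 days

In 9 days intern F does 9/12 = 3/4 of the job, leaving 1/4.
Intern G works at 1/24 per day, so finishing takes 1/4 ÷ 1/24 = 6 days.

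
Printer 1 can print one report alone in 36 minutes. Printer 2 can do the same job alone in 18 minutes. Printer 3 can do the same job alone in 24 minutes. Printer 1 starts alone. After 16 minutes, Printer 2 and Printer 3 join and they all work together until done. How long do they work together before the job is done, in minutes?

In the first 16 minutes Printer 1 alone does 16/36 = 4/9 of the job, leaving 5/9.
Once everyone is working, combined rate: 1/36 + 1/18 + 1/24 = (2 + 4 + 3)/72 = 9/72 = 1/8 per minute.
Remaining 5/9 at 1/8 per minute takes 40/9 minutes.

40/9 minutes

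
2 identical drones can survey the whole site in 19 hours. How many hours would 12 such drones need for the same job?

19/6 hours

Total work is 2·19 = 38 drone-hours.
With 12 drones: 38/12 = 19/6 hours.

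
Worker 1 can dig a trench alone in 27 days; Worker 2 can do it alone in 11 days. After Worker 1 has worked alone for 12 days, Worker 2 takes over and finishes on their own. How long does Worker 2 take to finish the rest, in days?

In 12 days Worker 1 does 12/27 = 4/9 of the job, leaving 5/9.
Worker 2 works at 1/11 per day, so finishing takes 5/9 ÷ 1/11 = 55/9 days.

55/9 days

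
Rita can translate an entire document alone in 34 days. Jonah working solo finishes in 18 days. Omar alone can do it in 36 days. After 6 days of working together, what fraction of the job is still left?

Combined rate: 1/34 + 1/18 + 1/36 = (18 + 34 + 17)/612 = 69/612 = 23/204 per day.
In 6 days they complete 6·23/204 = 23/34 of the job.
So 11/34 remains.

11/34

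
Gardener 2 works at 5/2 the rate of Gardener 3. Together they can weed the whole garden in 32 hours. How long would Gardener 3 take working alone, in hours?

112 hours

Let Gardener 3's rate be r; then Gardener 2's rate is (5/2)r, so together (5/2 + 1)r = (7/2)r = 1/32.
Thus r = 1/112 per hour.
Gardener 3 alone: 112 hours; Gardener 2 alone: 224/5 hours.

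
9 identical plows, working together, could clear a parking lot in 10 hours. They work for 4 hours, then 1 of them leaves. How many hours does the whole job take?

One plow does 1/90 of the job per hour.
After 4 hours with 9 plows, 2/5 is done (3/5 left).
With 8 plows the rate is 8/90 = 4/45, so the rest takes 3/5 ÷ 4/45 = 27/4 hours.
Total = 4 + 27/4 = 43/4 hours.

43/4 hours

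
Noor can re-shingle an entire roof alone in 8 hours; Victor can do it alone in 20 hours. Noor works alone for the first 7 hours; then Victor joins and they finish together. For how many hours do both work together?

In 7 hours Noor does 7/8 of the job, leaving 1/8.
Noor and Victor together work at 7/40 per hour, so finishing takes 1/8 ÷ 7/40 = 5/7 hours.

5/7 hours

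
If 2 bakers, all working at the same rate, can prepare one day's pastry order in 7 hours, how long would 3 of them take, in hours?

Total work is 2·7 = 14 baker-hours.
With 3 bakers: 14/3 hours.

14/3 hours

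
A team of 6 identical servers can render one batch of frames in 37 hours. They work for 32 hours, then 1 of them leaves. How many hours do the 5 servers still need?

One server does 1/222 of the job per hour.
After 32 hours with 6 servers, 32/37 is done (5/37 left).
With 5 servers the rate is 5/222, so the rest takes 5/37 ÷ 5/222 = 6 hours.

6 hours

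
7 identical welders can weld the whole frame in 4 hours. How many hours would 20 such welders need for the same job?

7/5 hours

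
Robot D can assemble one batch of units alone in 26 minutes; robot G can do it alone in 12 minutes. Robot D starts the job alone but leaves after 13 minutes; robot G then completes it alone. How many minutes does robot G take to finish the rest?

In 13 minutes robot D does 13/26 = 1/2 of the job, leaving 1/2.
Robot G works at 1/12 per minute, so finishing takes 1/2 ÷ 1/12 = 6 minutes.

6 minutes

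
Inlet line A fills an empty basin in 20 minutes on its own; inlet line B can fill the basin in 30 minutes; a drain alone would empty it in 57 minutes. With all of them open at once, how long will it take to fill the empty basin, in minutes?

76/5 minutes

Net rate = 1/20 + 1/30 − 1/57 = (57 + 38 − 20)/1140 = 75/1140 = 5/76 per minute.
Filling time = 1 ÷ (5/76) = 76/5 minutes.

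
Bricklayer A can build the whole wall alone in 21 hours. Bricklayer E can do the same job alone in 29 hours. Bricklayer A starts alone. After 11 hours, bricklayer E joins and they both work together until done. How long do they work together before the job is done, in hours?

29/5 hours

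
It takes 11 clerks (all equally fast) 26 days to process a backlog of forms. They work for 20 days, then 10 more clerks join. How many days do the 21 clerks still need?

22/7 days

One clerk does 1/286 of the job per day.
After 20 days with 11 clerks, 10/13 is done (3/13 left).
With 21 clerks the rate is 21/286, so the rest takes 3/13 ÷ 21/286 = 22/7 days.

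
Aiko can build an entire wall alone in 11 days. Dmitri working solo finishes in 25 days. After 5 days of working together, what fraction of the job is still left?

Combined rate: 1/11 + 1/25 = (25 + 11)/275 = 36/275 per day.
In 5 days they complete 5·36/275 = 36/55 of the job.
So 19/55 remains.

19/55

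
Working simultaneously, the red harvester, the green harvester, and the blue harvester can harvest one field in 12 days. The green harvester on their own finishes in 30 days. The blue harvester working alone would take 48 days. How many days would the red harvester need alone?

Combined rate is 1/12 per day.
Known contribution: 1/30 + 1/48 = (8 + 5)/240 = 13/240 per day.
So the red harvester's rate is 1/12 − 13/240 = 7/240, meaning 240/7 days alone.

240/7 days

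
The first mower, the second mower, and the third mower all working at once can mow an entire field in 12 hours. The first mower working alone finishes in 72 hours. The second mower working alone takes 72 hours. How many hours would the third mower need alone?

Combined rate is 1/12 per hour.
Known contribution: 1/72 + 1/72 = (1 + 1)/72 = 2/72 = 1/36 per hour.
So the third mower's rate is 1/12 − 1/36 = 1/18, meaning 18 hours alone.

18 hours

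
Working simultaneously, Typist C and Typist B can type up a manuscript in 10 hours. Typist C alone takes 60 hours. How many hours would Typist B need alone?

12 hours

Combined rate is 1/10 per hour.
Known contribution: 1/60 per hour.
So Typist B's rate is 1/10 − 1/60 = 1/12, meaning 12 hours alone.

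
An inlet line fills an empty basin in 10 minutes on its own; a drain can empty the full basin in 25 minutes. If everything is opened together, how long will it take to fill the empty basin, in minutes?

Net rate = 1/10 − 1/25 = (5 − 2)/50 = 3/50 per minute.
Filling time = 1 ÷ (3/50) = 50/3 minutes.

50/3 minutes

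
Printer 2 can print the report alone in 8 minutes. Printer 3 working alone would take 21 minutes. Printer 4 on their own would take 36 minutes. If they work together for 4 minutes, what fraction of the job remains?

25/126

Combined rate: 1/8 + 1/21 + 1/36 = (63 + 24 + 14)/504 = 101/504 per minute.
In 4 minutes they complete 4·101/504 = 101/126 of the job.
So 25/126 remains.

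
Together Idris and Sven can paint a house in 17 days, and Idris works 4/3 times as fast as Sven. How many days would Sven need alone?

119/3 days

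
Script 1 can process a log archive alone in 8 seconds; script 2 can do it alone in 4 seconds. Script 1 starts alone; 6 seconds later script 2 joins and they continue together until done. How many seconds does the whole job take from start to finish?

In 6 seconds script 1 does 6/8 = 3/4 of the job, leaving 1/4.
Script 1 and script 2 together work at 3/8 per second, so finishing takes 1/4 ÷ 3/8 = 2/3 seconds.
Total time = 6 + 2/3 = 20/3 seconds.

20/3 seconds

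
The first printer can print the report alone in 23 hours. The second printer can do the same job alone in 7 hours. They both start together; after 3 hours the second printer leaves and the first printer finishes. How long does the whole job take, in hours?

In the first 3 hours the combined rate is 30/161, so 90/161 of the job is done, leaving 71/161.
After the second printer leaves the rate is 1/23 per hour; the remaining 71/161 takes 71/7 hours.
Total = 3 + 71/7 = 92/7 hours.

92/7 hours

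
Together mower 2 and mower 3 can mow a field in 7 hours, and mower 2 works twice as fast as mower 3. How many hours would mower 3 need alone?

21 hours

Let mower 3's rate be r; then mower 2's rate is 2r, so together (2 + 1)r = 3r = 1/7.
Thus r = 1/21 per hour.
Mower 3 alone: 21 hours; mower 2 alone: 21/2 hours.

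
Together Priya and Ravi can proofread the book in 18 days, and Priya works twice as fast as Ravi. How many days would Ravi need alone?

54 days

Let Ravi's rate be r; then Priya's rate is 2r, so together (2 + 1)r = 3r = 1/18.
Thus r = 1/54 per day.
Ravi alone: 54 days; Priya alone: 27 days.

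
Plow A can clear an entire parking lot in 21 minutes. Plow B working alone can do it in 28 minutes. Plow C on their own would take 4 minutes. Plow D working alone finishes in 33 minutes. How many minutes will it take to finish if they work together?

11/4 minutes

Combined rate: 1/21 + 1/28 + 1/4 + 1/33 = (44 + 33 + 231 + 28)/924 = 336/924 = 4/11 per minute.
Time = 1 ÷ (4/11) = 11/4 minutes.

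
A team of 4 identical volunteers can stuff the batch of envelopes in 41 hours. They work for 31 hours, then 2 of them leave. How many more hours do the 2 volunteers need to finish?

One volunteer does 1/164 of the job per hour.
After 31 hours with 4 volunteers, 31/41 is done (10/41 left).
With 2 volunteers the rate is 2/164 = 1/82, so the rest takes 10/41 ÷ 1/82 = 20 hours.

20 hours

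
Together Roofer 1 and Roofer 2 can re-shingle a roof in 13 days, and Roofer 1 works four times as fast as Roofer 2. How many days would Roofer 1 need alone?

Let Roofer 2's rate be r; then Roofer 1's rate is 4r, so together (4 + 1)r = 5r = 1/13.
Thus r = 1/65 per day.
Roofer 2 alone: 65 days; Roofer 1 alone: 65/4 days.

65/4 days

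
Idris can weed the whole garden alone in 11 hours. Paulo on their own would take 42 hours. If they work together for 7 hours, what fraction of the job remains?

13/66

Combined rate: 1/11 + 1/42 = (42 + 11)/462 = 53/462 per hour.
In 7 hours they complete 7·53/462 = 53/66 of the job.
So 13/66 remains.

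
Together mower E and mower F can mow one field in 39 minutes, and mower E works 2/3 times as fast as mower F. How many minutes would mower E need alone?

Let mower F's rate be r; then mower E's rate is (2/3)r, so together (2/3 + 1)r = (5/3)r = 1/39.
Thus r = 1/65 per minute.
Mower F alone: 65 minutes; mower E alone: 195/2 minutes.

195/2 minutes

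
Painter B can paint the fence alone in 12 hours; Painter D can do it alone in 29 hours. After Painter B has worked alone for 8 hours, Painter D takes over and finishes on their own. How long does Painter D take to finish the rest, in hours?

29/3 hours

In 8 hours Painter B does 8/12 = 2/3 of the job, leaving 1/3.
Painter D works at 1/29 per hour, so finishing takes 1/3 ÷ 1/29 = 29/3 hours.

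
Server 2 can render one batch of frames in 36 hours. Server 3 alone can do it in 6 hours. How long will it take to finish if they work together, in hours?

36/7 hours

Combined rate: 1/36 + 1/6 = (1 + 6)/36 = 7/36 per hour.
Time = 1 ÷ (7/36) = 36/7 hours.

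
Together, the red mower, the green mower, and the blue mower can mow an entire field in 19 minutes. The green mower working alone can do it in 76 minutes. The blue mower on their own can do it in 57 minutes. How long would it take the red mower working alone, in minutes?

Combined rate is 1/19 per minute.
Known contribution: 1/76 + 1/57 = (3 + 4)/228 = 7/228 per minute.
So the red mower's rate is 1/19 − 7/228 = 5/228, meaning 228/5 minutes alone.

228/5 minutes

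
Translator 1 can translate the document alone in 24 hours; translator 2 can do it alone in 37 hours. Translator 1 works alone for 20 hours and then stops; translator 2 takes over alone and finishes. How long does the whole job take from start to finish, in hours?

157/6 hours

In 20 hours translator 1 does 20/24 = 5/6 of the job, leaving 1/6.
Translator 2 works at 1/37 per hour, so finishing takes 1/6 ÷ 1/37 = 37/6 hours.
Total time = 20 + 37/6 = 157/6 hours.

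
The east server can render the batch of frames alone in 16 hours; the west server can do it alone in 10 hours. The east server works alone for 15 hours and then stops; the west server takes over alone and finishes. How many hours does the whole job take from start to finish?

In 15 hours the east server does 15/16 of the job, leaving 1/16.
The west server works at 1/10 per hour, so finishing takes 1/16 ÷ 1/10 = 5/8 hours.
Total time = 15 + 5/8 = 125/8 hours.

125/8 hours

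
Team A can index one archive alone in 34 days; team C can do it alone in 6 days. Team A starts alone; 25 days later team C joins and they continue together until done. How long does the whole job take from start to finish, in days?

527/20 days

In 25 days team A does 25/34 of the job, leaving 9/34.
Team A and team C together work at 10/51 per day, so finishing takes 9/34 ÷ 10/51 = 27/20 days.
Total time = 25 + 27/20 = 527/20 days.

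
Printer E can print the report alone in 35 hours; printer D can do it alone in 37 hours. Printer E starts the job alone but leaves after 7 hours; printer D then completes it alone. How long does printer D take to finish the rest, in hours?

In 7 hours printer E does 7/35 = 1/5 of the job, leaving 4/5.
Printer D works at 1/37 per hour, so finishing takes 4/5 ÷ 1/37 = 148/5 hours.

148/5 hours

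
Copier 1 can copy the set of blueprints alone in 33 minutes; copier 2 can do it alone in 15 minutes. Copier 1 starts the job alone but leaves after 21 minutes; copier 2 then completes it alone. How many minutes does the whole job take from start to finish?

In 21 minutes copier 1 does 21/33 = 7/11 of the job, leaving 4/11.
Copier 2 works at 1/15 per minute, so finishing takes 4/11 ÷ 1/15 = 60/11 minutes.
Total time = 21 + 60/11 = 291/11 minutes.

291/11 minutes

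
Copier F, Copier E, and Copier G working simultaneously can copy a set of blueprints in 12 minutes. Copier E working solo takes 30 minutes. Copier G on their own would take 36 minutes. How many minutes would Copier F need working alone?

45 minutes

Combined rate is 1/12 per minute.
Known contribution: 1/30 + 1/36 = (6 + 5)/180 = 11/180 per minute.
So Copier F's rate is 1/12 − 11/180 = 1/45, meaning 45 minutes alone.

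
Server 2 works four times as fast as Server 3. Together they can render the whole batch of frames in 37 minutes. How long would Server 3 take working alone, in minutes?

185 minutes

Let Server 3's rate be r; then Server 2's rate is 4r, so together (4 + 1)r = 5r = 1/37.
Thus r = 1/185 per minute.
Server 3 alone: 185 minutes; Server 2 alone: 185/4 minutes.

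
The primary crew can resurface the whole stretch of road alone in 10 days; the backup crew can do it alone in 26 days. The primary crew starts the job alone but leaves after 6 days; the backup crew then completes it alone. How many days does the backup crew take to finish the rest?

In 6 days the primary crew does 6/10 = 3/5 of the job, leaving 2/5.
The backup crew works at 1/26 per day, so finishing takes 2/5 ÷ 1/26 = 52/5 days.

52/5 days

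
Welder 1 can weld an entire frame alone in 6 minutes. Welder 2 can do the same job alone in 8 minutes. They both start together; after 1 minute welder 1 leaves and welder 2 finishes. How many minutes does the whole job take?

20/3 minutes

In the first 1 minute the combined rate is 7/24, so 7/24 of the job is done, leaving 17/24.
After welder 1 leaves the rate is 1/8 per minute; the remaining 17/24 takes 17/3 minutes.
Total = 1 + 17/3 = 20/3 minutes.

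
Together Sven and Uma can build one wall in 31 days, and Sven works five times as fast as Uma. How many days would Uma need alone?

Let Uma's rate be r; then Sven's rate is 5r, so together (5 + 1)r = 6r = 1/31.
Thus r = 1/186 per day.
Uma alone: 186 days; Sven alone: 186/5 days.

186 days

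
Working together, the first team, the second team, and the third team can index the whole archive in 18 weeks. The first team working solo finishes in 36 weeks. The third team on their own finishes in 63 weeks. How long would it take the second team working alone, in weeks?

84 weeks

Combined rate is 1/18 per week.
Known contribution: 1/36 + 1/63 = (7 + 4)/252 = 11/252 per week.
So the second team's rate is 1/18 − 11/252 = 1/84, meaning 84 weeks alone.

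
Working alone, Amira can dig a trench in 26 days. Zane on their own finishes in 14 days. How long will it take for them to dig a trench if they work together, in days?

91/10 days

With two workers the combined time is the product over the sum: 26·14/(26+14) = 364/40 = 91/10 days.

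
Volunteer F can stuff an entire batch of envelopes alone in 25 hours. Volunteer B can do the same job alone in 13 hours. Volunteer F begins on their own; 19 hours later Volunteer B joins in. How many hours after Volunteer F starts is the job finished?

In the first 19 hours Volunteer F alone does 19/25 of the job, leaving 6/25.
Once everyone is working, combined rate: 1/25 + 1/13 = (13 + 25)/325 = 38/325 per hour.
Remaining 6/25 at 38/325 per hour takes 39/19 hours.
Total from the start = 19 + 39/19 = 400/19 hours.

400/19 hours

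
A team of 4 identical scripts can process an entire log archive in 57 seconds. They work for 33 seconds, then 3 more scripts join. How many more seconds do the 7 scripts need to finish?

One script does 1/228 of the job per second.
After 33 seconds with 4 scripts, 11/19 is done (8/19 left).
With 7 scripts the rate is 7/228, so the rest takes 8/19 ÷ 7/228 = 96/7 seconds.

96/7 seconds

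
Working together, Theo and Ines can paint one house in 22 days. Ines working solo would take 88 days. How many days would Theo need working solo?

88/3 days

Combined rate is 1/22 per day.
Known contribution: 1/88 per day.
So Theo's rate is 1/22 − 1/88 = 3/88, meaning 88/3 days alone.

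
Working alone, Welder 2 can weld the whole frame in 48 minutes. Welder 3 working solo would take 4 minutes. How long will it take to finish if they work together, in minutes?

Combined rate: 1/48 + 1/4 = (1 + 12)/48 = 13/48 per minute.
Time = 1 ÷ (13/48) = 48/13 minutes.

48/13 minutes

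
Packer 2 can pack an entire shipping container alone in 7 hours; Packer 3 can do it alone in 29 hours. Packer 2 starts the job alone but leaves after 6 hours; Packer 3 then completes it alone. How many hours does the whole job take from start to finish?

71/7 hours

In 6 hours Packer 2 does 6/7 of the job, leaving 1/7.
Packer 3 works at 1/29 per hour, so finishing takes 1/7 ÷ 1/29 = 29/7 hours.
Total time = 6 + 29/7 = 71/7 hours.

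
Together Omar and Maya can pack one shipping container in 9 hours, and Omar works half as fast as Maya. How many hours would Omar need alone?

27 hours

Let Maya's rate be r; then Omar's rate is (1/2)r, so together (1/2 + 1)r = (3/2)r = 1/9.
Thus r = 2/27 per hour.
Maya alone: 27/2 hours; Omar alone: 27 hours.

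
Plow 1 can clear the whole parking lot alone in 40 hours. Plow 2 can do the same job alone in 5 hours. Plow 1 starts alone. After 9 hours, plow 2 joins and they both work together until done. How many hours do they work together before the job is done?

31/9 hours

In the first 9 hours plow 1 alone does 9/40 of the job, leaving 31/40.
Once everyone is working, combined rate: 1/40 + 1/5 = (1 + 8)/40 = 9/40 per hour.
Remaining 31/40 at 9/40 per hour takes 31/9 hours.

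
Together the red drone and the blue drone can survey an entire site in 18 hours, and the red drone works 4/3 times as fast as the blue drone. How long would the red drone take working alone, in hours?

63/2 hours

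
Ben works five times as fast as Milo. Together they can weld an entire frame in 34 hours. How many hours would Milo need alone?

Let Milo's rate be r; then Ben's rate is 5r, so together (5 + 1)r = 6r = 1/34.
Thus r = 1/204 per hour.
Milo alone: 204 hours; Ben alone: 204/5 hours.

204 hours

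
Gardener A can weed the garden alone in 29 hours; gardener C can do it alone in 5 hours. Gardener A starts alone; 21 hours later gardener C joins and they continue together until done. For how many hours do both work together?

In 21 hours gardener A does 21/29 of the job, leaving 8/29.
Gardener A and gardener C together work at 34/145 per hour, so finishing takes 8/29 ÷ 34/145 = 20/17 hours.

20/17 hours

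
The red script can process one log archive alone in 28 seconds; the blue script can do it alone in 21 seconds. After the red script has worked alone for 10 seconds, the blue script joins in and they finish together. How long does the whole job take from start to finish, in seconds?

In 10 seconds the red script does 10/28 = 5/14 of the job, leaving 9/14.
The red script and the blue script together work at 1/12 per second, so finishing takes 9/14 ÷ 1/12 = 54/7 seconds.
Total time = 10 + 54/7 = 124/7 seconds.

124/7 seconds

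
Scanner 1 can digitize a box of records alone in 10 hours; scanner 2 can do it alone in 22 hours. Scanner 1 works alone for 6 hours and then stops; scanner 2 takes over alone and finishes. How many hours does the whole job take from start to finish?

74/5 hours

In 6 hours scanner 1 does 6/10 = 3/5 of the job, leaving 2/5.
Scanner 2 works at 1/22 per hour, so finishing takes 2/5 ÷ 1/22 = 44/5 hours.
Total time = 6 + 44/5 = 74/5 hours.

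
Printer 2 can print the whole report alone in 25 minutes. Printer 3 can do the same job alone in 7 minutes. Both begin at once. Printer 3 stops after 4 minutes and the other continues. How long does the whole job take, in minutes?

In the first 4 minutes the combined rate is 32/175, so 128/175 of the job is done, leaving 47/175.
After Printer 3 leaves the rate is 1/25 per minute; the remaining 47/175 takes 47/7 minutes.
Total = 4 + 47/7 = 75/7 minutes.

75/7 minutes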